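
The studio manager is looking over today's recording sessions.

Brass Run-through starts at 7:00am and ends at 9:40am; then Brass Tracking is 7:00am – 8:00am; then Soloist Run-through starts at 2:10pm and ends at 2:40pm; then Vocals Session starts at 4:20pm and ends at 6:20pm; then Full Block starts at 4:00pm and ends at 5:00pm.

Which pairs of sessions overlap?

Check each pair: they overlap iff neither finishes before the other starts.
Sorted by start: Brass Run-through, Brass Tracking, Soloist Run-through, Full Block, Vocals Session.
Brass Tracking starts before Brass Run-through ends → Brass Run-through and Brass Tracking overlap.
Soloist Run-through starts after Brass Run-through ends, so nothing later overlaps Brass Run-through either.
Soloist Run-through starts after Brass Tracking ends, so nothing later overlaps Brass Tracking either.
Full Block starts after Soloist Run-through ends, so nothing later overlaps Soloist Run-through either.
Vocals Session starts before Full Block ends → Full Block and Vocals Session overlap.

Brass Run-through & Brass Tracking, Full Block & Vocals Session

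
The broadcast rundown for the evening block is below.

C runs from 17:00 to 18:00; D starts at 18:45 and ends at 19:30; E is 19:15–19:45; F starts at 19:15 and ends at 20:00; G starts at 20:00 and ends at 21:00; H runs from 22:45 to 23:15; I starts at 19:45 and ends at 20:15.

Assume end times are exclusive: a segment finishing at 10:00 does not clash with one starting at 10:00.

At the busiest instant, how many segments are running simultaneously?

3

Sort all start/end points and keep a running count:
17:00 start C → 1
18:00 end C → 0
18:45 start D → 1
19:15 start E → 2
19:15 start F → 3
19:30 end D → 2
19:45 end E → 1
19:45 start I → 2
20:00 end F → 1
20:00 start G → 2
20:15 end I → 1
21:00 end G → 0
22:45 start H → 1
23:15 end H → 0
Peak is 3, at 19:15 (D, E, F).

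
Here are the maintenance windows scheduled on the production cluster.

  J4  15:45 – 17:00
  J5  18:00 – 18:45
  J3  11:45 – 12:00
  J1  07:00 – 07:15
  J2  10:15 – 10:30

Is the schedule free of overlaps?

Two intervals overlap when each starts before the other ends.
Sorted by start: J1, J2, J3, J4, J5.
J2 starts after J1 ends; J1 is clear from here.
J3 starts after J2 ends; J2 is clear from here.
J4 starts after J3 ends; J3 is clear from here.
J5 starts after J4 ends.
Every pair is clear; the schedule has no overlaps.

Yes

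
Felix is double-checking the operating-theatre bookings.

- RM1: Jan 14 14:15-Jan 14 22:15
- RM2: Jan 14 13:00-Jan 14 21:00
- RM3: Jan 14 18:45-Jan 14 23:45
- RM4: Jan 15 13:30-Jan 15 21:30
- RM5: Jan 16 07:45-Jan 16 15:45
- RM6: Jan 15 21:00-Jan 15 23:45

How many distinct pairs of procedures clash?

Sorted by start: RM2, RM1, RM3, RM4, RM6, RM5.
RM1 starts before RM2 ends → RM2 and RM1 overlap.
RM3 starts before RM2 ends → RM2 and RM3 overlap.
RM4 starts after RM2 ends, so nothing later overlaps RM2 either.
RM3 starts before RM1 ends → RM1 and RM3 overlap.
RM4 starts after RM1 ends, so nothing later overlaps RM1 either.
RM4 starts after RM3 ends, so nothing later overlaps RM3 either.
RM6 starts before RM4 ends → RM4 and RM6 overlap.
RM5 starts after RM4 ends.
RM5 starts after RM6 ends.
Overlapping pairs: RM1 & RM2, RM1 & RM3, RM2 & RM3, RM4 & RM6 — 4 in total.

4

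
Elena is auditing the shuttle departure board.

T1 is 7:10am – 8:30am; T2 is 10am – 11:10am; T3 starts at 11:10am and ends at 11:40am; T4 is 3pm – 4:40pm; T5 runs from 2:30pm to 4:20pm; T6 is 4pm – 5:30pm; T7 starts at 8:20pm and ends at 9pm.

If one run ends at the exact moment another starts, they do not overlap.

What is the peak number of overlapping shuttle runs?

3

Walk through starts and ends in time order (an end at T is processed before a start at T):
7:10am start T1 → 1
8:30am end T1 → 0
10am start T2 → 1
11:10am end T2 → 0
11:10am start T3 → 1
11:40am end T3 → 0
2:30pm start T5 → 1
3pm start T4 → 2
4pm start T6 → 3
4:20pm end T5 → 2
4:40pm end T4 → 1
5:30pm end T6 → 0
8:20pm start T7 → 1
9pm end T7 → 0
Peak is 3, at 4pm (T4, T5, T6).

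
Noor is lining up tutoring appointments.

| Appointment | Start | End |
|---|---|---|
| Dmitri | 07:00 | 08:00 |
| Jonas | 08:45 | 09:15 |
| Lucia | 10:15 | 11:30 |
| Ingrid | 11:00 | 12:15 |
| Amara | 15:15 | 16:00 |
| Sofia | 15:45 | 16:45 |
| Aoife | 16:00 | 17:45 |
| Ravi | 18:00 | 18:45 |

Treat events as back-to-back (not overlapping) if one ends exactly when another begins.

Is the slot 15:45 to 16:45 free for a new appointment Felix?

No — it overlaps Amara, Aoife, Sofia

Dmitri: ends 08:00 at or before Felix starts 15:45 → clear.
Jonas: ends 09:15 at or before Felix starts 15:45 → clear.
Lucia: ends 11:30 at or before Felix starts 15:45 → clear.
Ingrid: ends 12:15 at or before Felix starts 15:45 → clear.
Amara: starts 15:15 before Felix ends 16:45, and ends 16:00 after Felix starts 15:45 → overlap.
Sofia: starts 15:45 before Felix ends 16:45, and ends 16:45 after Felix starts 15:45 → overlap.
Aoife: starts 16:00 before Felix ends 16:45, and ends 17:45 after Felix starts 15:45 → overlap.
Ravi: starts 18:00 at or after Felix ends 16:45 → clear.
Felix overlaps Amara, Sofia, Aoife.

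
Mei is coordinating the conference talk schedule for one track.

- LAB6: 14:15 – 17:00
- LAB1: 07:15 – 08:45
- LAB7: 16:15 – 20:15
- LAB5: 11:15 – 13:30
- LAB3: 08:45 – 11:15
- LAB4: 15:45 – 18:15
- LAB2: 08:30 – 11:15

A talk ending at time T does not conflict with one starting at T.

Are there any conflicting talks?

Yes

Two intervals overlap when each starts before the other ends.
Sorted by start: LAB1, LAB2, LAB3, LAB5, LAB6, LAB4, LAB7.
LAB2 starts before LAB1 ends → LAB1 and LAB2 overlap.
That's a conflict, so the schedule is not conflict-free.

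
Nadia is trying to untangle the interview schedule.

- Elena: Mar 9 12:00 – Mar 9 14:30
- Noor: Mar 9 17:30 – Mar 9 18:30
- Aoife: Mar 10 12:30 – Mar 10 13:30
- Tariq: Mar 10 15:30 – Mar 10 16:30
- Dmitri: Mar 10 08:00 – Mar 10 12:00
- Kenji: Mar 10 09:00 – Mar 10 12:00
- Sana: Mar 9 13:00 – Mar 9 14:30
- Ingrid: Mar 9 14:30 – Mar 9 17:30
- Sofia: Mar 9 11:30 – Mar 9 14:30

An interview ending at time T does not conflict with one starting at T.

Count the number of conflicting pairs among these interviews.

4

Sorted by start: Sofia, Elena, Sana, Ingrid, Noor, Dmitri, Kenji, Aoife, Tariq.
Elena starts before Sofia ends → Sofia and Elena overlap.
Sana starts before Sofia ends → Sofia and Sana overlap.
Ingrid starts exactly when Sofia ends (back-to-back, no overlap) — done with Sofia.
Sana starts before Elena ends → Elena and Sana overlap.
Ingrid starts exactly when Elena ends (back-to-back, no overlap) — done with Elena.
Ingrid starts exactly when Sana ends (back-to-back, no overlap) — done with Sana.
Noor starts exactly when Ingrid ends (back-to-back, no overlap) — done with Ingrid.
Dmitri starts after Noor ends — done with Noor.
Kenji starts before Dmitri ends → Dmitri and Kenji overlap.
Aoife starts after Dmitri ends — done with Dmitri.
Aoife starts after Kenji ends — done with Kenji.
Tariq starts after Aoife ends.
Overlapping pairs: Dmitri & Kenji, Elena & Sana, Elena & Sofia, Sana & Sofia — 4 in total.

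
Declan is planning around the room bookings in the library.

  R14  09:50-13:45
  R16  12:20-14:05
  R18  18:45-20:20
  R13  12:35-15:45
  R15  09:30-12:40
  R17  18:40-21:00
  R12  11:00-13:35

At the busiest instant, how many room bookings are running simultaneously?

5

Walk through starts and ends in time order (an end at T is processed before a start at T):
09:30 start R15 → 1
09:50 start R14 → 2
11:00 start R12 → 3
12:20 start R16 → 4
12:35 start R13 → 5
12:40 end R15 → 4
13:35 end R12 → 3
13:45 end R14 → 2
14:05 end R16 → 1
15:45 end R13 → 0
18:40 start R17 → 1
18:45 start R18 → 2
20:20 end R18 → 1
21:00 end R17 → 0
Peak is 5, at 12:35 (R12, R13, R14, R15, R16).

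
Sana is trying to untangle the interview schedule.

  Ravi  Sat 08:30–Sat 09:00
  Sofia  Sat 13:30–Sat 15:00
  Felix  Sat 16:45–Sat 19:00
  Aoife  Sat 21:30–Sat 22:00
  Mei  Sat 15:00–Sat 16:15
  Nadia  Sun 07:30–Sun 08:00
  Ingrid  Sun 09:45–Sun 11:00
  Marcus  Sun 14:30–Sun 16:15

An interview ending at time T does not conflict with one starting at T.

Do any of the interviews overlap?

Check each pair: they overlap iff neither finishes before the other starts.
Sorted by start: Ravi, Sofia, Mei, Felix, Aoife, Nadia, Ingrid, Marcus.
Sofia starts after Ravi ends; Ravi is clear from here.
Mei starts exactly when Sofia ends (back-to-back, no overlap); Sofia is clear from here.
Felix starts after Mei ends; Mei is clear from here.
Aoife starts after Felix ends; Felix is clear from here.
Nadia starts after Aoife ends; Aoife is clear from here.
Ingrid starts after Nadia ends; Nadia is clear from here.
Marcus starts after Ingrid ends.
Every pair is clear; the schedule has no overlaps.

No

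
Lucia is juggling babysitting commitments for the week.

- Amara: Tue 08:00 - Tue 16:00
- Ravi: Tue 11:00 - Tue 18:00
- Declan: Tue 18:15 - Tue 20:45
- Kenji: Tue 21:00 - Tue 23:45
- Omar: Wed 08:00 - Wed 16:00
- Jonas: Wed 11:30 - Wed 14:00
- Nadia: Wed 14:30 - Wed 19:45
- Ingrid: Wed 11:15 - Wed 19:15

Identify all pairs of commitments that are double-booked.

Amara & Ravi, Ingrid & Jonas, Ingrid & Nadia, Ingrid & Omar, Jonas & Omar, Nadia & Omar

Sorted by start: Amara, Ravi, Declan, Kenji, Omar, Ingrid, Jonas, Nadia.
Ravi starts before Amara ends → Amara and Ravi overlap.
Declan starts after Amara ends; Amara is clear from here.
Declan starts after Ravi ends; Ravi is clear from here.
Kenji starts after Declan ends; Declan is clear from here.
Omar starts after Kenji ends; Kenji is clear from here.
Ingrid starts before Omar ends → Omar and Ingrid overlap.
Jonas starts before Omar ends → Omar and Jonas overlap.
Nadia starts before Omar ends → Omar and Nadia overlap.
Jonas starts before Ingrid ends → Ingrid and Jonas overlap.
Nadia starts before Ingrid ends → Ingrid and Nadia overlap.
Nadia starts after Jonas ends.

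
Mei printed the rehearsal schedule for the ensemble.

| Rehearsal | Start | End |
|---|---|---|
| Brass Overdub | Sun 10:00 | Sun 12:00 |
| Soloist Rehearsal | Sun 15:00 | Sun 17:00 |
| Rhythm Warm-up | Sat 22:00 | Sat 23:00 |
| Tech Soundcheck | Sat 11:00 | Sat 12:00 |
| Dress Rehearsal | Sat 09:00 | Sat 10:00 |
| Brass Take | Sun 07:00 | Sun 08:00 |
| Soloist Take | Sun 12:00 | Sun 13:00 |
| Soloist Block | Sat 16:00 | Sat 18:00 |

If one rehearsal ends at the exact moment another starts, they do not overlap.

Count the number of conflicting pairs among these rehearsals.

0

Sorted by start: Dress Rehearsal, Tech Soundcheck, Soloist Block, Rhythm Warm-up, Brass Take, Brass Overdub, Soloist Take, Soloist Rehearsal.
Tech Soundcheck starts after Dress Rehearsal ends, so nothing later overlaps Dress Rehearsal either.
Soloist Block starts after Tech Soundcheck ends, so nothing later overlaps Tech Soundcheck either.
Rhythm Warm-up starts after Soloist Block ends, so nothing later overlaps Soloist Block either.
Brass Take starts after Rhythm Warm-up ends, so nothing later overlaps Rhythm Warm-up either.
Brass Overdub starts after Brass Take ends, so nothing later overlaps Brass Take either.
Soloist Take starts exactly when Brass Overdub ends (back-to-back, no overlap), so nothing later overlaps Brass Overdub either.
Soloist Rehearsal starts after Soloist Take ends.
No pair overlaps.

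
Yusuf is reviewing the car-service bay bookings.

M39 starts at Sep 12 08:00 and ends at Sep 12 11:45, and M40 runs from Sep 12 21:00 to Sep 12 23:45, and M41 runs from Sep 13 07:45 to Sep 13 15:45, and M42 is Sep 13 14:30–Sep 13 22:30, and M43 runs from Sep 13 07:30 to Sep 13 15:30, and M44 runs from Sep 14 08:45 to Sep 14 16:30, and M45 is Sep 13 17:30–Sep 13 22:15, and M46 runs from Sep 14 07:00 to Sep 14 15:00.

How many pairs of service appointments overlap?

Check each pair: they overlap iff neither finishes before the other starts.
Sorted by start: M39, M40, M43, M41, M42, M45, M46, M44.
M40 starts after M39 ends — done with M39.
M43 starts after M40 ends — done with M40.
M41 starts before M43 ends → M43 and M41 overlap.
M42 starts before M43 ends → M43 and M42 overlap.
M45 starts after M43 ends — done with M43.
M42 starts before M41 ends → M41 and M42 overlap.
M45 starts after M41 ends — done with M41.
M45 starts before M42 ends → M42 and M45 overlap.
M46 starts after M42 ends — done with M42.
M46 starts after M45 ends — done with M45.
M44 starts before M46 ends → M46 and M44 overlap.
Overlapping pairs: M41 & M42, M41 & M43, M42 & M43, M42 & M45, M44 & M46 — 5 in total.

5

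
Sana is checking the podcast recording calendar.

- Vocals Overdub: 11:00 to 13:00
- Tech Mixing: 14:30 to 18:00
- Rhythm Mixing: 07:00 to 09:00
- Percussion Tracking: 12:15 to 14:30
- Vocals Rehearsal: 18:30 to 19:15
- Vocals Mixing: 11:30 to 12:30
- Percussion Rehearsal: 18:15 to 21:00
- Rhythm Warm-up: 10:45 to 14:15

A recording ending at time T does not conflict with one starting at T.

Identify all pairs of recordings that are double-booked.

Sorted by start: Rhythm Mixing, Rhythm Warm-up, Vocals Overdub, Vocals Mixing, Percussion Tracking, Tech Mixing, Percussion Rehearsal, Vocals Rehearsal.
Rhythm Warm-up starts after Rhythm Mixing ends, so Rhythm Mixing has no further overlaps.
Vocals Overdub starts before Rhythm Warm-up ends → Rhythm Warm-up and Vocals Overdub overlap.
Vocals Mixing starts before Rhythm Warm-up ends → Rhythm Warm-up and Vocals Mixing overlap.
Percussion Tracking starts before Rhythm Warm-up ends → Rhythm Warm-up and Percussion Tracking overlap.
Tech Mixing starts after Rhythm Warm-up ends, so Rhythm Warm-up has no further overlaps.
Vocals Mixing starts before Vocals Overdub ends → Vocals Overdub and Vocals Mixing overlap.
Percussion Tracking starts before Vocals Overdub ends → Vocals Overdub and Percussion Tracking overlap.
Tech Mixing starts after Vocals Overdub ends, so Vocals Overdub has no further overlaps.
Percussion Tracking starts before Vocals Mixing ends → Vocals Mixing and Percussion Tracking overlap.
Tech Mixing starts after Vocals Mixing ends, so Vocals Mixing has no further overlaps.
Tech Mixing starts exactly when Percussion Tracking ends (back-to-back, no overlap), so Percussion Tracking has no further overlaps.
Percussion Rehearsal starts after Tech Mixing ends, so Tech Mixing has no further overlaps.
Vocals Rehearsal starts before Percussion Rehearsal ends → Percussion Rehearsal and Vocals Rehearsal overlap.

Percussion Rehearsal & Vocals Rehearsal, Percussion Tracking & Rhythm Warm-up, Percussion Tracking & Vocals Mixing, Percussion Tracking & Vocals Overdub, Rhythm Warm-up & Vocals Mixing, Rhythm Warm-up & Vocals Overdub, Vocals Mixing & Vocals Overdub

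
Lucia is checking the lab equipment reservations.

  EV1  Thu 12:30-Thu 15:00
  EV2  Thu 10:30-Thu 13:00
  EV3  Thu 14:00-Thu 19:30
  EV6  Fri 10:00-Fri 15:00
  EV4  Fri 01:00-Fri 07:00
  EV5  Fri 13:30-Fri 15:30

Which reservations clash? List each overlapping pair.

Sorted by start: EV2, EV1, EV3, EV4, EV6, EV5.
EV1 starts before EV2 ends → EV2 and EV1 overlap.
EV3 starts after EV2 ends, so nothing later overlaps EV2 either.
EV3 starts before EV1 ends → EV1 and EV3 overlap.
EV4 starts after EV1 ends, so nothing later overlaps EV1 either.
EV4 starts after EV3 ends, so nothing later overlaps EV3 either.
EV6 starts after EV4 ends, so nothing later overlaps EV4 either.
EV5 starts before EV6 ends → EV6 and EV5 overlap.

EV1 & EV2, EV1 & EV3, EV5 & EV6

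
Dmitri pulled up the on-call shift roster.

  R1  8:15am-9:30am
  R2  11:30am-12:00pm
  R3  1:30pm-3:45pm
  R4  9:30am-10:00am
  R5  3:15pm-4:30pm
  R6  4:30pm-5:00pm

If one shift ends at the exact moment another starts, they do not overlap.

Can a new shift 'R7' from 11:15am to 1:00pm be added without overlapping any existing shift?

No — it overlaps R2

R1: ends 9:30am at or before R7 starts 11:15am → clear.
R4: ends 10:00am at or before R7 starts 11:15am → clear.
R2: starts 11:30am before R7 ends 1:00pm, and ends 12:00pm after R7 starts 11:15am → overlap.
R3: starts 1:30pm at or after R7 ends 1:00pm → clear.
R5: starts 3:15pm at or after R7 ends 1:00pm → clear.
R6: starts 4:30pm at or after R7 ends 1:00pm → clear.
R7 overlaps R2.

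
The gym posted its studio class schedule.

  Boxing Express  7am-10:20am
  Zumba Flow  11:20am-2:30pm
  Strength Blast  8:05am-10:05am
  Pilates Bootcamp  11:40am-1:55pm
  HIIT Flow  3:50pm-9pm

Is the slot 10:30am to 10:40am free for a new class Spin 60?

Yes — the slot is free

Boxing Express: ends 10:20am at or before Spin 60 starts 10:30am → clear.
Strength Blast: ends 10:05am at or before Spin 60 starts 10:30am → clear.
Zumba Flow: starts 11:20am at or after Spin 60 ends 10:40am → clear.
Pilates Bootcamp: starts 11:40am at or after Spin 60 ends 10:40am → clear.
HIIT Flow: starts 3:50pm at or after Spin 60 ends 10:40am → clear.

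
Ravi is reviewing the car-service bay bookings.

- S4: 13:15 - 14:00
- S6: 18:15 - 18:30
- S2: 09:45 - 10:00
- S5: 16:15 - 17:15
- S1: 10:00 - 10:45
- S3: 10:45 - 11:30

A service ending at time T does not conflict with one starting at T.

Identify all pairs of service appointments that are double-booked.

no overlapping pairs

Two intervals overlap when each starts before the other ends.
Sorted by start: S2, S1, S3, S4, S5, S6.
S1 starts exactly when S2 ends (back-to-back, no overlap), so S2 has no further overlaps.
S3 starts exactly when S1 ends (back-to-back, no overlap), so S1 has no further overlaps.
S4 starts after S3 ends, so S3 has no further overlaps.
S5 starts after S4 ends, so S4 has no further overlaps.
S6 starts after S5 ends.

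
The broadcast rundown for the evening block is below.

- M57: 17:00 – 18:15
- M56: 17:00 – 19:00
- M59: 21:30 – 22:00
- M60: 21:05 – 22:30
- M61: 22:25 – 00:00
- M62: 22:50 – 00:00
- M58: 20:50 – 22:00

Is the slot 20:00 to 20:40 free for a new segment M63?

Yes — the slot is free

M56: ends 19:00 at or before M63 starts 20:00 → clear.
M57: ends 18:15 at or before M63 starts 20:00 → clear.
M58: starts 20:50 at or after M63 ends 20:40 → clear.
M60: starts 21:05 at or after M63 ends 20:40 → clear.
M59: starts 21:30 at or after M63 ends 20:40 → clear.
M61: starts 22:25 at or after M63 ends 20:40 → clear.
M62: starts 22:50 at or after M63 ends 20:40 → clear.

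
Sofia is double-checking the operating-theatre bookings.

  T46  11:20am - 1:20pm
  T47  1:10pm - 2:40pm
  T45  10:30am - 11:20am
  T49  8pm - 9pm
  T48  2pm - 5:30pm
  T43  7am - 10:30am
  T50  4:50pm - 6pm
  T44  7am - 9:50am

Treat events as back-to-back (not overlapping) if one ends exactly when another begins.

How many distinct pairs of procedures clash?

4

Sorted by start: T43, T44, T45, T46, T47, T48, T50, T49.
T44 starts before T43 ends → T43 and T44 overlap.
T45 starts exactly when T43 ends (back-to-back, no overlap) — done with T43.
T45 starts after T44 ends — done with T44.
T46 starts exactly when T45 ends (back-to-back, no overlap) — done with T45.
T47 starts before T46 ends → T46 and T47 overlap.
T48 starts after T46 ends — done with T46.
T48 starts before T47 ends → T47 and T48 overlap.
T50 starts after T47 ends — done with T47.
T50 starts before T48 ends → T48 and T50 overlap.
T49 starts after T48 ends.
T49 starts after T50 ends.
Overlapping pairs: T43 & T44, T46 & T47, T47 & T48, T48 & T50 — 4 in total.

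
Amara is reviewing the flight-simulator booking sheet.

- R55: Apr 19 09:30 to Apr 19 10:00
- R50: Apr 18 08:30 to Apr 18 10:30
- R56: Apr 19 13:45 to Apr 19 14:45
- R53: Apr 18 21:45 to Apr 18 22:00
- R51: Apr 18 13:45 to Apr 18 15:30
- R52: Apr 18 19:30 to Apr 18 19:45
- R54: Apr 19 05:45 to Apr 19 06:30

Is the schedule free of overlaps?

Sorted by start: R50, R51, R52, R53, R54, R55, R56.
R51 starts after R50 ends; R50 is clear from here.
R52 starts after R51 ends; R51 is clear from here.
R53 starts after R52 ends; R52 is clear from here.
R54 starts after R53 ends; R53 is clear from here.
R55 starts after R54 ends; R54 is clear from here.
R56 starts after R55 ends.
Every pair is clear; the schedule has no overlaps.

Yes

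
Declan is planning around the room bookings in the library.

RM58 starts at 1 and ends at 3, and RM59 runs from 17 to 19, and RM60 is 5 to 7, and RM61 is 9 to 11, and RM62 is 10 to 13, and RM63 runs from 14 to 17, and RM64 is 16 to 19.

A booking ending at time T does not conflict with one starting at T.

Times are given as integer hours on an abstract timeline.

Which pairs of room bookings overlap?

Sorted by start: RM58, RM60, RM61, RM62, RM63, RM64, RM59.
RM60 starts after RM58 ends; RM58 is clear from here.
RM61 starts after RM60 ends; RM60 is clear from here.
RM62 starts before RM61 ends → RM61 and RM62 overlap.
RM63 starts after RM61 ends; RM61 is clear from here.
RM63 starts after RM62 ends; RM62 is clear from here.
RM64 starts before RM63 ends → RM63 and RM64 overlap.
RM59 starts exactly when RM63 ends (back-to-back, no overlap).
RM59 starts before RM64 ends → RM64 and RM59 overlap.

RM59 & RM64, RM61 & RM62, RM63 & RM64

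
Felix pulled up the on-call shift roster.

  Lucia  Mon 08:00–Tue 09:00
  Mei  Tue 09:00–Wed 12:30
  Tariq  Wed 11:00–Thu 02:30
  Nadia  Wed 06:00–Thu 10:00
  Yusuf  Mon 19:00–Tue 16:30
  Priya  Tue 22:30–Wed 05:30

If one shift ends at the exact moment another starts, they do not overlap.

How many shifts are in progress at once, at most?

Sweep the timeline, counting +1 at each start and −1 at each end (ends before starts at a tie):
Mon 08:00 start Lucia → 1
Mon 19:00 start Yusuf → 2
Tue 09:00 end Lucia → 1
Tue 09:00 start Mei → 2
Tue 16:30 end Yusuf → 1
Tue 22:30 start Priya → 2
Wed 05:30 end Priya → 1
Wed 06:00 start Nadia → 2
Wed 11:00 start Tariq → 3
Wed 12:30 end Mei → 2
Thu 02:30 end Tariq → 1
Thu 10:00 end Nadia → 0
Peak is 3, at Wed 11:00 (Mei, Nadia, Tariq).

3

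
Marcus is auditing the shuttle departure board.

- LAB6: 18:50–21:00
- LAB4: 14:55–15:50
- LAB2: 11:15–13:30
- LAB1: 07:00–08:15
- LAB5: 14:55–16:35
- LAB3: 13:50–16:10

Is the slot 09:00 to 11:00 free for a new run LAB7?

Yes — the slot is free

LAB1: ends 08:15 at or before LAB7 starts 09:00 → clear.
LAB2: starts 11:15 at or after LAB7 ends 11:00 → clear.
LAB3: starts 13:50 at or after LAB7 ends 11:00 → clear.
LAB4: starts 14:55 at or after LAB7 ends 11:00 → clear.
LAB5: starts 14:55 at or after LAB7 ends 11:00 → clear.
LAB6: starts 18:50 at or after LAB7 ends 11:00 → clear.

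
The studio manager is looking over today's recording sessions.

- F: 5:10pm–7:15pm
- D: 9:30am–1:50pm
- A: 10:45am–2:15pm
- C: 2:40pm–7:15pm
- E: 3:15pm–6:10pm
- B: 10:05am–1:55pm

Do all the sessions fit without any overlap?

Sorted by start: D, B, A, C, E, F.
B starts before D ends → D and B overlap.
That's a conflict, so the schedule is not conflict-free.

No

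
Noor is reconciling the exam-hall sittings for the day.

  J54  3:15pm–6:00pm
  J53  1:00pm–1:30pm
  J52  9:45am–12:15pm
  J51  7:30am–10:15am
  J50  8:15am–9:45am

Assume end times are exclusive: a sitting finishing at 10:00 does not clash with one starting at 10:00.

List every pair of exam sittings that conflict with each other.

Check each pair: they overlap iff neither finishes before the other starts.
Sorted by start: J51, J50, J52, J53, J54.
J50 starts before J51 ends → J51 and J50 overlap.
J52 starts before J51 ends → J51 and J52 overlap.
J53 starts after J51 ends, so J51 has no further overlaps.
J52 starts exactly when J50 ends (back-to-back, no overlap), so J50 has no further overlaps.
J53 starts after J52 ends, so J52 has no further overlaps.
J54 starts after J53 ends.

J50 & J51, J51 & J52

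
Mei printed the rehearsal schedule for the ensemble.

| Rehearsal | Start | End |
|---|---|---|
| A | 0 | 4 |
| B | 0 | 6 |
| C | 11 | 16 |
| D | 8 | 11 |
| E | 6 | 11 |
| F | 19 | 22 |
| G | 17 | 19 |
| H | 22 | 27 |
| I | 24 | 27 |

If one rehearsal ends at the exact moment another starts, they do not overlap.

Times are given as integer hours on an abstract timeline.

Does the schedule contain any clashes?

Yes

Check each pair: they overlap iff neither finishes before the other starts.
Sorted by start: A, B, E, D, C, G, F, H, I.
B starts before A ends → A and B overlap.
That's a conflict, so the schedule is not conflict-free.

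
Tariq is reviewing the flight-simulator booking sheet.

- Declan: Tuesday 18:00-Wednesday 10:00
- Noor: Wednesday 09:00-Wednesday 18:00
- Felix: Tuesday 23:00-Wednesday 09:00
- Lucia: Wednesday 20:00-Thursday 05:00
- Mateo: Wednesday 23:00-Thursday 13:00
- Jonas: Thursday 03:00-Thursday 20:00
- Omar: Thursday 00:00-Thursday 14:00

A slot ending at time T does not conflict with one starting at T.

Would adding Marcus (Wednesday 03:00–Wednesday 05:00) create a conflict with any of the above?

Yes — it overlaps Declan, Felix

Declan: starts Tuesday 18:00 before Marcus ends Wednesday 05:00, and ends Wednesday 10:00 after Marcus starts Wednesday 03:00 → overlap.
Felix: starts Tuesday 23:00 before Marcus ends Wednesday 05:00, and ends Wednesday 09:00 after Marcus starts Wednesday 03:00 → overlap.
Noor: starts Wednesday 09:00 at or after Marcus ends Wednesday 05:00 → clear.
Lucia: starts Wednesday 20:00 at or after Marcus ends Wednesday 05:00 → clear.
Mateo: starts Wednesday 23:00 at or after Marcus ends Wednesday 05:00 → clear.
Omar: starts Thursday 00:00 at or after Marcus ends Wednesday 05:00 → clear.
Jonas: starts Thursday 03:00 at or after Marcus ends Wednesday 05:00 → clear.
Marcus overlaps Declan, Felix.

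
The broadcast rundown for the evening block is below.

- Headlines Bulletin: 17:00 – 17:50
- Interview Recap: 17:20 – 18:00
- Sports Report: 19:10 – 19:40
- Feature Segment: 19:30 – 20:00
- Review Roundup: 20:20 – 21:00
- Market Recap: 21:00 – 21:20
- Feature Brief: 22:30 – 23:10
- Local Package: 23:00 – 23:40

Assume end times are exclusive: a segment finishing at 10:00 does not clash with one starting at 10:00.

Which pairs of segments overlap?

Check each pair: they overlap iff neither finishes before the other starts.
Sorted by start: Headlines Bulletin, Interview Recap, Sports Report, Feature Segment, Review Roundup, Market Recap, Feature Brief, Local Package.
Interview Recap starts before Headlines Bulletin ends → Headlines Bulletin and Interview Recap overlap.
Sports Report starts after Headlines Bulletin ends, so nothing later overlaps Headlines Bulletin either.
Sports Report starts after Interview Recap ends, so nothing later overlaps Interview Recap either.
Feature Segment starts before Sports Report ends → Sports Report and Feature Segment overlap.
Review Roundup starts after Sports Report ends, so nothing later overlaps Sports Report either.
Review Roundup starts after Feature Segment ends, so nothing later overlaps Feature Segment either.
Market Recap starts exactly when Review Roundup ends (back-to-back, no overlap), so nothing later overlaps Review Roundup either.
Feature Brief starts after Market Recap ends, so nothing later overlaps Market Recap either.
Local Package starts before Feature Brief ends → Feature Brief and Local Package overlap.

Feature Brief & Local Package, Feature Segment & Sports Report, Headlines Bulletin & Interview Recap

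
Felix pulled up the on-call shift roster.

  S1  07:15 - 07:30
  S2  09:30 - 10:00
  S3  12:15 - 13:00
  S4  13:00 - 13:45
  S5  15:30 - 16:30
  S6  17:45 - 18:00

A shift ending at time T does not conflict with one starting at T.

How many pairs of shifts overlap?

0

Two intervals overlap when each starts before the other ends.
Sorted by start: S1, S2, S3, S4, S5, S6.
S2 starts after S1 ends, so S1 has no further overlaps.
S3 starts after S2 ends, so S2 has no further overlaps.
S4 starts exactly when S3 ends (back-to-back, no overlap), so S3 has no further overlaps.
S5 starts after S4 ends, so S4 has no further overlaps.
S6 starts after S5 ends.
No pair overlaps.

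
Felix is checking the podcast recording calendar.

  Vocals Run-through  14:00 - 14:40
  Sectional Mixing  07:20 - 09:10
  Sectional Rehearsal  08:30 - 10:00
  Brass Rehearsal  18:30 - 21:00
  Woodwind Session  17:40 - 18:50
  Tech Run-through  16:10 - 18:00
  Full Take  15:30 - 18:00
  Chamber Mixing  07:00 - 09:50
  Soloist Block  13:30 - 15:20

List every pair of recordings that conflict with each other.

Brass Rehearsal & Woodwind Session, Chamber Mixing & Sectional Mixing, Chamber Mixing & Sectional Rehearsal, Full Take & Tech Run-through, Full Take & Woodwind Session, Sectional Mixing & Sectional Rehearsal, Soloist Block & Vocals Run-through, Tech Run-through & Woodwind Session

Sorted by start: Chamber Mixing, Sectional Mixing, Sectional Rehearsal, Soloist Block, Vocals Run-through, Full Take, Tech Run-through, Woodwind Session, Brass Rehearsal.
Sectional Mixing starts before Chamber Mixing ends → Chamber Mixing and Sectional Mixing overlap.
Sectional Rehearsal starts before Chamber Mixing ends → Chamber Mixing and Sectional Rehearsal overlap.
Soloist Block starts after Chamber Mixing ends, so Chamber Mixing has no further overlaps.
Sectional Rehearsal starts before Sectional Mixing ends → Sectional Mixing and Sectional Rehearsal overlap.
Soloist Block starts after Sectional Mixing ends, so Sectional Mixing has no further overlaps.
Soloist Block starts after Sectional Rehearsal ends, so Sectional Rehearsal has no further overlaps.
Vocals Run-through starts before Soloist Block ends → Soloist Block and Vocals Run-through overlap.
Full Take starts after Soloist Block ends, so Soloist Block has no further overlaps.
Full Take starts after Vocals Run-through ends, so Vocals Run-through has no further overlaps.
Tech Run-through starts before Full Take ends → Full Take and Tech Run-through overlap.
Woodwind Session starts before Full Take ends → Full Take and Woodwind Session overlap.
Brass Rehearsal starts after Full Take ends.
Woodwind Session starts before Tech Run-through ends → Tech Run-through and Woodwind Session overlap.
Brass Rehearsal starts after Tech Run-through ends.
Brass Rehearsal starts before Woodwind Session ends → Woodwind Session and Brass Rehearsal overlap.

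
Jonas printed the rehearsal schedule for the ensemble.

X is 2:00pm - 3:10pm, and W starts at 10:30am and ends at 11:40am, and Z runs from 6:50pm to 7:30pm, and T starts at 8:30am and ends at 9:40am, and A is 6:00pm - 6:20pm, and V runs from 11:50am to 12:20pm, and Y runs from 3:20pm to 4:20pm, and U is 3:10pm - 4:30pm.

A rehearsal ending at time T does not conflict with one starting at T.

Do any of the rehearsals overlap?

Yes

Sorted by start: T, W, V, X, U, Y, A, Z.
W starts after T ends; T is clear from here.
V starts after W ends; W is clear from here.
X starts after V ends; V is clear from here.
U starts exactly when X ends (back-to-back, no overlap); X is clear from here.
Y starts before U ends → U and Y overlap.
That's a conflict, so the schedule is not conflict-free.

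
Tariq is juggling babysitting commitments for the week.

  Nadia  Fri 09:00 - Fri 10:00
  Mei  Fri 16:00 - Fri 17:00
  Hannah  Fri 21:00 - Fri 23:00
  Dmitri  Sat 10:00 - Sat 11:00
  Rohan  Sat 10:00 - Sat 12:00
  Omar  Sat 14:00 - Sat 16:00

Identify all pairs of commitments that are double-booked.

Sorted by start: Nadia, Mei, Hannah, Dmitri, Rohan, Omar.
Mei starts after Nadia ends, so nothing later overlaps Nadia either.
Hannah starts after Mei ends, so nothing later overlaps Mei either.
Dmitri starts after Hannah ends, so nothing later overlaps Hannah either.
Rohan starts before Dmitri ends → Dmitri and Rohan overlap.
Omar starts after Dmitri ends.
Omar starts after Rohan ends.

Dmitri & Rohan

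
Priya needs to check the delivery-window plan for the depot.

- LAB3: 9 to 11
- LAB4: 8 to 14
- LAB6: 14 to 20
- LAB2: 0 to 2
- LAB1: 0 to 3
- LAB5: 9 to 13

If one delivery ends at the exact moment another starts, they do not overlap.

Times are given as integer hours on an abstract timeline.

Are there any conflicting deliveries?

Sorted by start: LAB1, LAB2, LAB4, LAB3, LAB5, LAB6.
LAB2 starts before LAB1 ends → LAB1 and LAB2 overlap.
That's a conflict, so the schedule is not conflict-free.

Yes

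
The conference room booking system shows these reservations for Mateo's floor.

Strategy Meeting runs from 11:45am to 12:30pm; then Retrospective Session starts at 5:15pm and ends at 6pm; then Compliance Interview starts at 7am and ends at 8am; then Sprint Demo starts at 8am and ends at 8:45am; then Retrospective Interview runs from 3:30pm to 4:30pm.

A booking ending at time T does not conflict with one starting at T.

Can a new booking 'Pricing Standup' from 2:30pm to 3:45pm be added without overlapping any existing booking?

No — it overlaps Retrospective Interview

Compliance Interview: ends 8am at or before Pricing Standup starts 2:30pm → clear.
Sprint Demo: ends 8:45am at or before Pricing Standup starts 2:30pm → clear.
Strategy Meeting: ends 12:30pm at or before Pricing Standup starts 2:30pm → clear.
Retrospective Interview: starts 3:30pm before Pricing Standup ends 3:45pm, and ends 4:30pm after Pricing Standup starts 2:30pm → overlap.
Retrospective Session: starts 5:15pm at or after Pricing Standup ends 3:45pm → clear.
Pricing Standup overlaps Retrospective Interview.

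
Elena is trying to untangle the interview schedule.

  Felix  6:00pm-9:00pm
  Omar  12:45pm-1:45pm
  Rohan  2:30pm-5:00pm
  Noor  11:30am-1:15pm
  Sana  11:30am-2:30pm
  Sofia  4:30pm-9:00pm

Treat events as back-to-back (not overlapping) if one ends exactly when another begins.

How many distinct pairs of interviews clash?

Sorted by start: Noor, Sana, Omar, Rohan, Sofia, Felix.
Sana starts before Noor ends → Noor and Sana overlap.
Omar starts before Noor ends → Noor and Omar overlap.
Rohan starts after Noor ends, so nothing later overlaps Noor either.
Omar starts before Sana ends → Sana and Omar overlap.
Rohan starts exactly when Sana ends (back-to-back, no overlap), so nothing later overlaps Sana either.
Rohan starts after Omar ends, so nothing later overlaps Omar either.
Sofia starts before Rohan ends → Rohan and Sofia overlap.
Felix starts after Rohan ends.
Felix starts before Sofia ends → Sofia and Felix overlap.
Overlapping pairs: Felix & Sofia, Noor & Omar, Noor & Sana, Omar & Sana, Rohan & Sofia — 5 in total.

5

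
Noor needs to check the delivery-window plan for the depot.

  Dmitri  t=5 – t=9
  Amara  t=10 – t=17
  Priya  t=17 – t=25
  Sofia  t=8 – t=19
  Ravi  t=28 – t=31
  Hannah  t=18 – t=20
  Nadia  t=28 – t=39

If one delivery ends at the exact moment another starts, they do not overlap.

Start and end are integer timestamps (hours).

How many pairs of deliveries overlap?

Sorted by start: Dmitri, Sofia, Amara, Priya, Hannah, Ravi, Nadia.
Sofia starts before Dmitri ends → Dmitri and Sofia overlap.
Amara starts after Dmitri ends, so nothing later overlaps Dmitri either.
Amara starts before Sofia ends → Sofia and Amara overlap.
Priya starts before Sofia ends → Sofia and Priya overlap.
Hannah starts before Sofia ends → Sofia and Hannah overlap.
Ravi starts after Sofia ends, so nothing later overlaps Sofia either.
Priya starts exactly when Amara ends (back-to-back, no overlap), so nothing later overlaps Amara either.
Hannah starts before Priya ends → Priya and Hannah overlap.
Ravi starts after Priya ends, so nothing later overlaps Priya either.
Ravi starts after Hannah ends, so nothing later overlaps Hannah either.
Nadia starts before Ravi ends → Ravi and Nadia overlap.
Overlapping pairs: Amara & Sofia, Dmitri & Sofia, Hannah & Priya, Hannah & Sofia, Nadia & Ravi, Priya & Sofia — 6 in total.

6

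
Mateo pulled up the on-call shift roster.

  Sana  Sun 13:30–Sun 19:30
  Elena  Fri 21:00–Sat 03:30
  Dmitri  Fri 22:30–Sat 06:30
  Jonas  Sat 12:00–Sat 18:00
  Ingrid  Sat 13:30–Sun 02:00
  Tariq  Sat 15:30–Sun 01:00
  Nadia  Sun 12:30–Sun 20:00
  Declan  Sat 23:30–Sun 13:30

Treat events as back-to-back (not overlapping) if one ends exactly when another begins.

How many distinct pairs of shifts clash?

8

Check each pair: they overlap iff neither finishes before the other starts.
Sorted by start: Elena, Dmitri, Jonas, Ingrid, Tariq, Declan, Nadia, Sana.
Dmitri starts before Elena ends → Elena and Dmitri overlap.
Jonas starts after Elena ends, so Elena has no further overlaps.
Jonas starts after Dmitri ends, so Dmitri has no further overlaps.
Ingrid starts before Jonas ends → Jonas and Ingrid overlap.
Tariq starts before Jonas ends → Jonas and Tariq overlap.
Declan starts after Jonas ends, so Jonas has no further overlaps.
Tariq starts before Ingrid ends → Ingrid and Tariq overlap.
Declan starts before Ingrid ends → Ingrid and Declan overlap.
Nadia starts after Ingrid ends, so Ingrid has no further overlaps.
Declan starts before Tariq ends → Tariq and Declan overlap.
Nadia starts after Tariq ends, so Tariq has no further overlaps.
Nadia starts before Declan ends → Declan and Nadia overlap.
Sana starts exactly when Declan ends (back-to-back, no overlap).
Sana starts before Nadia ends → Nadia and Sana overlap.
Overlapping pairs: Declan & Ingrid, Declan & Nadia, Declan & Tariq, Dmitri & Elena, Ingrid & Jonas, Ingrid & Tariq, Jonas & Tariq, Nadia & Sana — 8 in total.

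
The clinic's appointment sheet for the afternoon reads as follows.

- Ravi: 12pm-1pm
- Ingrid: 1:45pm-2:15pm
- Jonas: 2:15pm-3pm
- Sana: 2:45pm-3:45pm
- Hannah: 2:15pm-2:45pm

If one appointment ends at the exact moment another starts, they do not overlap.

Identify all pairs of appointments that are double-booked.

Hannah & Jonas, Jonas & Sana

Two intervals overlap when each starts before the other ends.
Sorted by start: Ravi, Ingrid, Jonas, Hannah, Sana.
Ingrid starts after Ravi ends, so Ravi has no further overlaps.
Jonas starts exactly when Ingrid ends (back-to-back, no overlap), so Ingrid has no further overlaps.
Hannah starts before Jonas ends → Jonas and Hannah overlap.
Sana starts before Jonas ends → Jonas and Sana overlap.
Sana starts exactly when Hannah ends (back-to-back, no overlap).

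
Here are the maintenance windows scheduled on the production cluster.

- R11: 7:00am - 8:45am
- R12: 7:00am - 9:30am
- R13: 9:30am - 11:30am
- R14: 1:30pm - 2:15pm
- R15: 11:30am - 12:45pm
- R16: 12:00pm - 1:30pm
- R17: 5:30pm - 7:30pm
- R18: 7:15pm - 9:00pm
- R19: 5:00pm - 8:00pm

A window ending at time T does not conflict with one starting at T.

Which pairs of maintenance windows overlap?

R11 & R12, R15 & R16, R17 & R18, R17 & R19, R18 & R19

Two intervals overlap when each starts before the other ends.
Sorted by start: R11, R12, R13, R15, R16, R14, R19, R17, R18.
R12 starts before R11 ends → R11 and R12 overlap.
R13 starts after R11 ends — done with R11.
R13 starts exactly when R12 ends (back-to-back, no overlap) — done with R12.
R15 starts exactly when R13 ends (back-to-back, no overlap) — done with R13.
R16 starts before R15 ends → R15 and R16 overlap.
R14 starts after R15 ends — done with R15.
R14 starts exactly when R16 ends (back-to-back, no overlap) — done with R16.
R19 starts after R14 ends — done with R14.
R17 starts before R19 ends → R19 and R17 overlap.
R18 starts before R19 ends → R19 and R18 overlap.
R18 starts before R17 ends → R17 and R18 overlap.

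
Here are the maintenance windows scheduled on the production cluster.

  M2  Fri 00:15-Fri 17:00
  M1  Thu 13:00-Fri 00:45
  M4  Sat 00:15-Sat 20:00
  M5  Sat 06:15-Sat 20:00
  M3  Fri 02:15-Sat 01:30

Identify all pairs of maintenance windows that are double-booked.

M1 & M2, M2 & M3, M3 & M4, M4 & M5

Sorted by start: M1, M2, M3, M4, M5.
M2 starts before M1 ends → M1 and M2 overlap.
M3 starts after M1 ends, so M1 has no further overlaps.
M3 starts before M2 ends → M2 and M3 overlap.
M4 starts after M2 ends, so M2 has no further overlaps.
M4 starts before M3 ends → M3 and M4 overlap.
M5 starts after M3 ends.
M5 starts before M4 ends → M4 and M5 overlap.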